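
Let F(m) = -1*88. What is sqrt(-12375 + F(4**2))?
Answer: 11*I*sqrt(103) ≈ 111.64*I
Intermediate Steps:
F(m) = -88
sqrt(-12375 + F(4**2)) = sqrt(-12375 - 88) = sqrt(-12463) = 11*I*sqrt(103)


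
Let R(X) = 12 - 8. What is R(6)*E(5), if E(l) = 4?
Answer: 16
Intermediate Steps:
R(X) = 4
R(6)*E(5) = 4*4 = 16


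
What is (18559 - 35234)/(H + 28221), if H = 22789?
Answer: -3335/10202 ≈ -0.32690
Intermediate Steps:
(18559 - 35234)/(H + 28221) = (18559 - 35234)/(22789 + 28221) = -16675/51010 = -16675*1/51010 = -3335/10202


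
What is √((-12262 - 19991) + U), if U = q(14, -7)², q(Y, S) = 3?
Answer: 2*I*√8061 ≈ 179.57*I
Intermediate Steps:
U = 9 (U = 3² = 9)
√((-12262 - 19991) + U) = √((-12262 - 19991) + 9) = √(-32253 + 9) = √(-32244) = 2*I*√8061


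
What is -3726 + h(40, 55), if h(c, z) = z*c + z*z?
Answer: 1499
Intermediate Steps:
h(c, z) = z² + c*z (h(c, z) = c*z + z² = z² + c*z)
-3726 + h(40, 55) = -3726 + 55*(40 + 55) = -3726 + 55*95 = -3726 + 5225 = 1499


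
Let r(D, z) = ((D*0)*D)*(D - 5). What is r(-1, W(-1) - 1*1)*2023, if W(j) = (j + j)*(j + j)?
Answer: 0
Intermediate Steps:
W(j) = 4*j² (W(j) = (2*j)*(2*j) = 4*j²)
r(D, z) = 0 (r(D, z) = (0*D)*(-5 + D) = 0*(-5 + D) = 0)
r(-1, W(-1) - 1*1)*2023 = 0*2023 = 0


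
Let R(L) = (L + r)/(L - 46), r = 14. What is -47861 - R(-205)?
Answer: -12013302/251 ≈ -47862.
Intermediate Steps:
R(L) = (14 + L)/(-46 + L) (R(L) = (L + 14)/(L - 46) = (14 + L)/(-46 + L))
-47861 - R(-205) = -47861 - (14 - 205)/(-46 - 205) = -47861 - (-191)/(-251) = -47861 - (-1)*(-191)/251 = -47861 - 1*191/251 = -47861 - 191/251 = -12013302/251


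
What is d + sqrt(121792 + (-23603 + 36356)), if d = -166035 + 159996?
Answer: -6039 + sqrt(134545) ≈ -5672.2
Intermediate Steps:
d = -6039
d + sqrt(121792 + (-23603 + 36356)) = -6039 + sqrt(121792 + (-23603 + 36356)) = -6039 + sqrt(121792 + 12753) = -6039 + sqrt(134545)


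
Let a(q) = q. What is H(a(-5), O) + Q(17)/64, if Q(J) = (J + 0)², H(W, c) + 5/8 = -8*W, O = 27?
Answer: 2809/64 ≈ 43.891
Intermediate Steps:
H(W, c) = -5/8 - 8*W
Q(J) = J²
H(a(-5), O) + Q(17)/64 = (-5/8 - 8*(-5)) + 17²/64 = (-5/8 + 40) + 289*(1/64) = 315/8 + 289/64 = 2809/64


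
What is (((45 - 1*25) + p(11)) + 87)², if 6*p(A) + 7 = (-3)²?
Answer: 103684/9 ≈ 11520.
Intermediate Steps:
p(A) = ⅓ (p(A) = -7/6 + (⅙)*(-3)² = -7/6 + (⅙)*9 = -7/6 + 3/2 = ⅓)
(((45 - 1*25) + p(11)) + 87)² = (((45 - 1*25) + ⅓) + 87)² = (((45 - 25) + ⅓) + 87)² = ((20 + ⅓) + 87)² = (61/3 + 87)² = (322/3)² = 103684/9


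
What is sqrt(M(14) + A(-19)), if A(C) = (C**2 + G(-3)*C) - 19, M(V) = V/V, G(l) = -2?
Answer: sqrt(381) ≈ 19.519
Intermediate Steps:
M(V) = 1
A(C) = -19 + C**2 - 2*C (A(C) = (C**2 - 2*C) - 19 = -19 + C**2 - 2*C)
sqrt(M(14) + A(-19)) = sqrt(1 + (-19 + (-19)**2 - 2*(-19))) = sqrt(1 + (-19 + 361 + 38)) = sqrt(1 + 380) = sqrt(381)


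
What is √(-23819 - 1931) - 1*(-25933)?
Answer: 25933 + 5*I*√1030 ≈ 25933.0 + 160.47*I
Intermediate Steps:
√(-23819 - 1931) - 1*(-25933) = √(-25750) + 25933 = 5*I*√1030 + 25933 = 25933 + 5*I*√1030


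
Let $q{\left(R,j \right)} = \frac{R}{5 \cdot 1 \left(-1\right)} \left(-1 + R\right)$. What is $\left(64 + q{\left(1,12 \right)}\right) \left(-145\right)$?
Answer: $-9280$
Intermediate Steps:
$q{\left(R,j \right)} = - \frac{R \left(-1 + R\right)}{5}$ ($q{\left(R,j \right)} = \frac{R}{5 \left(-1\right)} \left(-1 + R\right) = \frac{R}{-5} \left(-1 + R\right) = R \left(- \frac{1}{5}\right) \left(-1 + R\right) = - \frac{R}{5} \left(-1 + R\right) = - \frac{R \left(-1 + R\right)}{5}$)
$\left(64 + q{\left(1,12 \right)}\right) \left(-145\right) = \left(64 + \frac{1}{5} \cdot 1 \left(1 - 1\right)\right) \left(-145\right) = \left(64 + \frac{1}{5} \cdot 1 \cdot 0\right) \left(-145\right) = \left(64 + 0\right) \left(-145\right) = 64 \left(-145\right) = -9280$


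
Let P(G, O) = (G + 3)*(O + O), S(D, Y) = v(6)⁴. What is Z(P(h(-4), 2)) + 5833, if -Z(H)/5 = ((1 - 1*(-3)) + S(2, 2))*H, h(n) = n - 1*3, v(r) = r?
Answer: 109833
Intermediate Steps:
h(n) = -3 + n (h(n) = n - 3 = -3 + n)
S(D, Y) = 1296 (S(D, Y) = 6⁴ = 1296)
P(G, O) = 2*O*(3 + G) (P(G, O) = (3 + G)*(2*O) = 2*O*(3 + G))
Z(H) = -6500*H (Z(H) = -5*((1 - 1*(-3)) + 1296)*H = -5*((1 + 3) + 1296)*H = -5*(4 + 1296)*H = -6500*H)
Z(P(h(-4), 2)) + 5833 = -13000*2*(3 + (-3 - 4)) + 5833 = -13000*2*(3 - 7) + 5833 = -13000*2*(-4) + 5833 = -6500*(-16) + 5833 = 104000 + 5833 = 109833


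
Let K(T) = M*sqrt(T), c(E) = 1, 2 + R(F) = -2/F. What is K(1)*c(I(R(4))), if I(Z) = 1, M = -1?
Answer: -1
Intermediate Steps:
R(F) = -2 - 2/F
K(T) = -sqrt(T)
K(1)*c(I(R(4))) = -sqrt(1)*1 = -1*1*1 = -1*1 = -1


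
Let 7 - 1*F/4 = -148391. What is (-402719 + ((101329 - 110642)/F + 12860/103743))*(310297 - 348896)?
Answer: 319082983020066432299/20527004952 ≈ 1.5545e+10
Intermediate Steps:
F = 593592 (F = 28 - 4*(-148391) = 28 + 593564 = 593592)
(-402719 + ((101329 - 110642)/F + 12860/103743))*(310297 - 348896) = (-402719 + ((101329 - 110642)/593592 + 12860/103743))*(310297 - 348896) = (-402719 + (-9313*1/593592 + 12860*(1/103743)))*(-38599) = (-402719 + (-9313/593592 + 12860/103743))*(-38599) = (-402719 + 2222478187/20527004952)*(-38599) = -8266612684786301/20527004952*(-38599) = 319082983020066432299/20527004952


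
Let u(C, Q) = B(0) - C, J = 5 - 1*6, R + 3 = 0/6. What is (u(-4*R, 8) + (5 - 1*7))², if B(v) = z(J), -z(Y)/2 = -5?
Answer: 16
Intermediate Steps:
R = -3 (R = -3 + 0/6 = -3 + 0*(⅙) = -3 + 0 = -3)
J = -1 (J = 5 - 6 = -1)
z(Y) = 10 (z(Y) = -2*(-5) = 10)
B(v) = 10
u(C, Q) = 10 - C
(u(-4*R, 8) + (5 - 1*7))² = ((10 - (-4)*(-3)) + (5 - 1*7))² = ((10 - 1*12) + (5 - 7))² = ((10 - 12) - 2)² = (-2 - 2)² = (-4)² = 16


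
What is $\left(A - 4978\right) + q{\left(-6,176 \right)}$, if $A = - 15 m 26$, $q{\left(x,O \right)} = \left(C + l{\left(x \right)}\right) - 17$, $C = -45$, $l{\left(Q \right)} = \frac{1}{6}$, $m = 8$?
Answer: $- \frac{48959}{6} \approx -8159.8$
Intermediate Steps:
$l{\left(Q \right)} = \frac{1}{6}$
$q{\left(x,O \right)} = - \frac{371}{6}$ ($q{\left(x,O \right)} = \left(-45 + \frac{1}{6}\right) - 17 = - \frac{269}{6} - 17 = - \frac{371}{6}$)
$A = -3120$ ($A = \left(-15\right) 8 \cdot 26 = \left(-120\right) 26 = -3120$)
$\left(A - 4978\right) + q{\left(-6,176 \right)} = \left(-3120 - 4978\right) - \frac{371}{6} = -8098 - \frac{371}{6} = - \frac{48959}{6}$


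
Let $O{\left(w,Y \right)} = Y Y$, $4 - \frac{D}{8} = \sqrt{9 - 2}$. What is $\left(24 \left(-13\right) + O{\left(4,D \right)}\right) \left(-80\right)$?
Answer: $-92800 + 40960 \sqrt{7} \approx 15570.0$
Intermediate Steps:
$D = 32 - 8 \sqrt{7}$ ($D = 32 - 8 \sqrt{9 - 2} = 32 - 8 \sqrt{7} \approx 10.834$)
$O{\left(w,Y \right)} = Y^{2}$
$\left(24 \left(-13\right) + O{\left(4,D \right)}\right) \left(-80\right) = \left(24 \left(-13\right) + \left(32 - 8 \sqrt{7}\right)^{2}\right) \left(-80\right) = \left(-312 + \left(32 - 8 \sqrt{7}\right)^{2}\right) \left(-80\right) = 24960 - 80 \left(32 - 8 \sqrt{7}\right)^{2}$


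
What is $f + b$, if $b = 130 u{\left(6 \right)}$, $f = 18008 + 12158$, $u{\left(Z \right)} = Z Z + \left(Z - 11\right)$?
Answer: $34196$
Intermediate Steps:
$u{\left(Z \right)} = -11 + Z + Z^{2}$ ($u{\left(Z \right)} = Z^{2} + \left(-11 + Z\right) = -11 + Z + Z^{2}$)
$f = 30166$
$b = 4030$ ($b = 130 \left(-11 + 6 + 6^{2}\right) = 130 \left(-11 + 6 + 36\right) = 130 \cdot 31 = 4030$)
$f + b = 30166 + 4030 = 34196$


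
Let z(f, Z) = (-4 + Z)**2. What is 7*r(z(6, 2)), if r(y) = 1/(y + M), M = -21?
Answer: -7/17 ≈ -0.41176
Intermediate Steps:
r(y) = 1/(-21 + y) (r(y) = 1/(y - 21) = 1/(-21 + y))
7*r(z(6, 2)) = 7/(-21 + (-4 + 2)**2) = 7/(-21 + (-2)**2) = 7/(-21 + 4) = 7/(-17) = 7*(-1/17) = -7/17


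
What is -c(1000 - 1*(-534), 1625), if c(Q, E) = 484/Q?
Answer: -242/767 ≈ -0.31552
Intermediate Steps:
-c(1000 - 1*(-534), 1625) = -484/(1000 - 1*(-534)) = -484/(1000 + 534) = -484/1534 = -1*242/767 = -242/767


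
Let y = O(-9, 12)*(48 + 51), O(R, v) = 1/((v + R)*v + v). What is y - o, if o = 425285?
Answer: -6804527/16 ≈ -4.2528e+5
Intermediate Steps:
O(R, v) = 1/(v + v*(R + v)) (O(R, v) = 1/((R + v)*v + v) = 1/(v*(R + v) + v) = 1/(v + v*(R + v)))
y = 33/16 (y = (1/(12*(1 - 9 + 12)))*(48 + 51) = ((1/12)/4)*99 = ((1/12)*(¼))*99 = (1/48)*99 = 33/16 ≈ 2.0625)
y - o = 33/16 - 1*425285 = 33/16 - 425285 = -6804527/16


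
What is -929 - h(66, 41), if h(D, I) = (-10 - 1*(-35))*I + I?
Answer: -1995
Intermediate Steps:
h(D, I) = 26*I (h(D, I) = (-10 + 35)*I + I = 25*I + I = 26*I)
-929 - h(66, 41) = -929 - 26*41 = -929 - 1*1066 = -929 - 1066 = -1995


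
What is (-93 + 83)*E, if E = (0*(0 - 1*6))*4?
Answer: 0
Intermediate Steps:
E = 0 (E = (0*(0 - 6))*4 = (0*(-6))*4 = 0*4 = 0)
(-93 + 83)*E = (-93 + 83)*0 = -10*0 = 0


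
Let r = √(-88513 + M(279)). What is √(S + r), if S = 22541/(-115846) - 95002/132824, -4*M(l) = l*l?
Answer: √(-3365835310874273461 + 1849716734868467522*I*√431893)/1923391138 ≈ 12.8 + 12.836*I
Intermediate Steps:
M(l) = -l²/4 (M(l) = -l*l/4 = -l²/4)
S = -3499896869/3846782276 (S = 22541*(-1/115846) - 95002*1/132824 = -22541/115846 - 47501/66412 = -3499896869/3846782276 ≈ -0.90982)
r = I*√431893/2 (r = √(-88513 - ¼*279²) = √(-88513 - ¼*77841) = √(-88513 - 77841/4) = √(-431893/4) = I*√431893/2 ≈ 328.59*I)
√(S + r) = √(-3499896869/3846782276 + I*√431893/2)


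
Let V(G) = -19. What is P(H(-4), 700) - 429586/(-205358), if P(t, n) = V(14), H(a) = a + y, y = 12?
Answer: -1736108/102679 ≈ -16.908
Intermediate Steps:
H(a) = 12 + a (H(a) = a + 12 = 12 + a)
P(t, n) = -19
P(H(-4), 700) - 429586/(-205358) = -19 - 429586/(-205358) = -19 - 429586*(-1/205358) = -19 + 214793/102679 = -1736108/102679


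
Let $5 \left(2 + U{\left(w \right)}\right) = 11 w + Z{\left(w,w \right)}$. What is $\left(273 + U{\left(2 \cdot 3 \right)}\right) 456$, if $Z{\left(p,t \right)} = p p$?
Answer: $\frac{664392}{5} \approx 1.3288 \cdot 10^{5}$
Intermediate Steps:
$Z{\left(p,t \right)} = p^{2}$
$U{\left(w \right)} = -2 + \frac{w^{2}}{5} + \frac{11 w}{5}$ ($U{\left(w \right)} = -2 + \frac{11 w + w^{2}}{5} = -2 + \frac{w^{2} + 11 w}{5} = -2 + \left(\frac{w^{2}}{5} + \frac{11 w}{5}\right) = -2 + \frac{w^{2}}{5} + \frac{11 w}{5}$)
$\left(273 + U{\left(2 \cdot 3 \right)}\right) 456 = \left(273 + \left(-2 + \frac{\left(2 \cdot 3\right)^{2}}{5} + \frac{11 \cdot 2 \cdot 3}{5}\right)\right) 456 = \left(273 + \left(-2 + \frac{6^{2}}{5} + \frac{11}{5} \cdot 6\right)\right) 456 = \left(273 + \left(-2 + \frac{1}{5} \cdot 36 + \frac{66}{5}\right)\right) 456 = \left(273 + \left(-2 + \frac{36}{5} + \frac{66}{5}\right)\right) 456 = \left(273 + \frac{92}{5}\right) 456 = \frac{1457}{5} \cdot 456 = \frac{664392}{5}$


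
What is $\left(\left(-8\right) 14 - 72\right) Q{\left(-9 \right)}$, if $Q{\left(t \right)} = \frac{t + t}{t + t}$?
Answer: $-184$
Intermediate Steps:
$Q{\left(t \right)} = 1$ ($Q{\left(t \right)} = \frac{2 t}{2 t} = 2 t \frac{1}{2 t} = 1$)
$\left(\left(-8\right) 14 - 72\right) Q{\left(-9 \right)} = \left(\left(-8\right) 14 - 72\right) 1 = \left(-112 - 72\right) 1 = \left(-184\right) 1 = -184$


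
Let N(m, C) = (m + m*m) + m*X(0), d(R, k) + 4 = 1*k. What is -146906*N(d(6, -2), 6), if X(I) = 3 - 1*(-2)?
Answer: 0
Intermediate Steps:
d(R, k) = -4 + k (d(R, k) = -4 + 1*k = -4 + k)
X(I) = 5 (X(I) = 3 + 2 = 5)
N(m, C) = m**2 + 6*m (N(m, C) = (m + m*m) + m*5 = (m + m**2) + 5*m = m**2 + 6*m)
-146906*N(d(6, -2), 6) = -146906*(-4 - 2)*(6 + (-4 - 2)) = -(-881436)*(6 - 6) = -(-881436)*0 = -146906*0 = 0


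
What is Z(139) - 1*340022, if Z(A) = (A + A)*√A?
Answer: -340022 + 278*√139 ≈ -3.3674e+5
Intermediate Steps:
Z(A) = 2*A^(3/2) (Z(A) = (2*A)*√A = 2*A^(3/2))
Z(139) - 1*340022 = 2*139^(3/2) - 1*340022 = 2*(139*√139) - 340022 = 278*√139 - 340022 = -340022 + 278*√139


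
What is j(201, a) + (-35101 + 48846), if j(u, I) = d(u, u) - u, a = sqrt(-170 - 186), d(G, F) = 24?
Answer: 13568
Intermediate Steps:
a = 2*I*sqrt(89) (a = sqrt(-356) = 2*I*sqrt(89) ≈ 18.868*I)
j(u, I) = 24 - u
j(201, a) + (-35101 + 48846) = (24 - 1*201) + (-35101 + 48846) = (24 - 201) + 13745 = -177 + 13745 = 13568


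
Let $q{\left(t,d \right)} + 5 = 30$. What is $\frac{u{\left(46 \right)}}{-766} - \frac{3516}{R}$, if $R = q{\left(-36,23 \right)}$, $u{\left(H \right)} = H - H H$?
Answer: $- \frac{1320753}{9575} \approx -137.94$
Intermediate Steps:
$u{\left(H \right)} = H - H^{2}$
$q{\left(t,d \right)} = 25$ ($q{\left(t,d \right)} = -5 + 30 = 25$)
$R = 25$
$\frac{u{\left(46 \right)}}{-766} - \frac{3516}{R} = \frac{46 \left(1 - 46\right)}{-766} - \frac{3516}{25} = 46 \left(1 - 46\right) \left(- \frac{1}{766}\right) - \frac{3516}{25} = 46 \left(-45\right) \left(- \frac{1}{766}\right) - \frac{3516}{25} = \left(-2070\right) \left(- \frac{1}{766}\right) - \frac{3516}{25} = \frac{1035}{383} - \frac{3516}{25} = - \frac{1320753}{9575}$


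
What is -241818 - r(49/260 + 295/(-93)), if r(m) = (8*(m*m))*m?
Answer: -426958601898213793/1767172329000 ≈ -2.4161e+5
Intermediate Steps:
r(m) = 8*m³ (r(m) = (8*m²)*m = 8*m³)
-241818 - r(49/260 + 295/(-93)) = -241818 - 8*(49/260 + 295/(-93))³ = -241818 - 8*(49*(1/260) + 295*(-1/93))³ = -241818 - 8*(49/260 - 295/93)³ = -241818 - 8*(-72143/24180)³ = -241818 - 8*(-375476355908207)/14137378632000 = -241818 - 1*(-375476355908207/1767172329000) = -241818 + 375476355908207/1767172329000 = -426958601898213793/1767172329000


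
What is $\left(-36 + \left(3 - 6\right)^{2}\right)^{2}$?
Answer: $729$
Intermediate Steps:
$\left(-36 + \left(3 - 6\right)^{2}\right)^{2} = \left(-36 + \left(-3\right)^{2}\right)^{2} = \left(-36 + 9\right)^{2} = \left(-27\right)^{2} = 729$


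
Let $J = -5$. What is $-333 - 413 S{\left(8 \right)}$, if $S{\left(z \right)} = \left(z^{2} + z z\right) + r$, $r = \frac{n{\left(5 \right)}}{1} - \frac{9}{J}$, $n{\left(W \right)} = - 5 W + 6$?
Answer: $- \frac{230467}{5} \approx -46093.0$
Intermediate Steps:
$n{\left(W \right)} = 6 - 5 W$
$r = - \frac{86}{5}$ ($r = \frac{6 - 25}{1} - \frac{9}{-5} = \left(6 - 25\right) 1 - - \frac{9}{5} = \left(-19\right) 1 + \frac{9}{5} = -19 + \frac{9}{5} = - \frac{86}{5} \approx -17.2$)
$S{\left(z \right)} = - \frac{86}{5} + 2 z^{2}$ ($S{\left(z \right)} = \left(z^{2} + z z\right) - \frac{86}{5} = \left(z^{2} + z^{2}\right) - \frac{86}{5} = 2 z^{2} - \frac{86}{5} = - \frac{86}{5} + 2 z^{2}$)
$-333 - 413 S{\left(8 \right)} = -333 - 413 \left(- \frac{86}{5} + 2 \cdot 8^{2}\right) = -333 - 413 \left(- \frac{86}{5} + 2 \cdot 64\right) = -333 - 413 \left(- \frac{86}{5} + 128\right) = -333 - \frac{228802}{5} = - \frac{230467}{5}$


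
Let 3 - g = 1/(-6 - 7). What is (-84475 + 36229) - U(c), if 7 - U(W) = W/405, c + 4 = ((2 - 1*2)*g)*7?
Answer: -19542469/405 ≈ -48253.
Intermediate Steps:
g = 40/13 (g = 3 - 1/(-6 - 7) = 3 - 1/(-13) = 3 - 1*(-1/13) = 3 + 1/13 = 40/13 ≈ 3.0769)
c = -4 (c = -4 + ((2 - 1*2)*(40/13))*7 = -4 + ((2 - 2)*(40/13))*7 = -4 + (0*(40/13))*7 = -4 + 0*7 = -4 + 0 = -4)
U(W) = 7 - W/405
(-84475 + 36229) - U(c) = (-84475 + 36229) - (7 - 1/405*(-4)) = -48246 - (7 + 4/405) = -48246 - 1*2839/405 = -48246 - 2839/405 = -19542469/405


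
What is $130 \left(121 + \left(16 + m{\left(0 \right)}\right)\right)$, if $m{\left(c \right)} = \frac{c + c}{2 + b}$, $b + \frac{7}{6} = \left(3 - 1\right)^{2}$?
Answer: $17810$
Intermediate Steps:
$b = \frac{17}{6}$ ($b = - \frac{7}{6} + \left(3 - 1\right)^{2} = - \frac{7}{6} + 2^{2} = - \frac{7}{6} + 4 = \frac{17}{6} \approx 2.8333$)
$m{\left(c \right)} = \frac{12 c}{29}$ ($m{\left(c \right)} = \frac{c + c}{2 + \frac{17}{6}} = \frac{2 c}{\frac{29}{6}} = 2 c \frac{6}{29} = \frac{12 c}{29}$)
$130 \left(121 + \left(16 + m{\left(0 \right)}\right)\right) = 130 \left(121 + \left(16 + \frac{12}{29} \cdot 0\right)\right) = 130 \left(121 + \left(16 + 0\right)\right) = 130 \left(121 + 16\right) = 130 \cdot 137 = 17810$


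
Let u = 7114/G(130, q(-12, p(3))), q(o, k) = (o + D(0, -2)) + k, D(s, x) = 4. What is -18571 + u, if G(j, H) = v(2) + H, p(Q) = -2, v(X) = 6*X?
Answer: -15014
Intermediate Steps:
q(o, k) = 4 + k + o (q(o, k) = (o + 4) + k = (4 + o) + k = 4 + k + o)
G(j, H) = 12 + H (G(j, H) = 6*2 + H = 12 + H)
u = 3557 (u = 7114/(12 + (4 - 2 - 12)) = 7114/(12 - 10) = 7114/2 = 7114*(1/2) = 3557)
-18571 + u = -18571 + 3557 = -15014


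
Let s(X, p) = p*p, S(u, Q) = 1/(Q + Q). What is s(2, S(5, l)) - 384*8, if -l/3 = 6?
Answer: -3981311/1296 ≈ -3072.0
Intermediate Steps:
l = -18 (l = -3*6 = -18)
S(u, Q) = 1/(2*Q)
s(X, p) = p**2
s(2, S(5, l)) - 384*8 = ((1/2)/(-18))**2 - 384*8 = ((1/2)*(-1/18))**2 - 3072 = (-1/36)**2 - 3072 = 1/1296 - 3072 = -3981311/1296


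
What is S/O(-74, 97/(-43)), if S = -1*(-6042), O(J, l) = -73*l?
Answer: 259806/7081 ≈ 36.691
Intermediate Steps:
S = 6042
S/O(-74, 97/(-43)) = 6042/((-7081/(-43))) = 6042/((-7081*(-1)/43)) = 6042/((-73*(-97/43))) = 6042/(7081/43) = 6042*(43/7081) = 259806/7081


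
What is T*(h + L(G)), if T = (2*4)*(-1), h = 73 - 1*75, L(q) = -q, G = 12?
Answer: 112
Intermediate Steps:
h = -2 (h = 73 - 75 = -2)
T = -8 (T = 8*(-1) = -8)
T*(h + L(G)) = -8*(-2 - 1*12) = -8*(-2 - 12) = -8*(-14) = 112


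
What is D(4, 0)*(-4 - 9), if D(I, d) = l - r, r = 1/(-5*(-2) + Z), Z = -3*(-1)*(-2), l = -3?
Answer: 169/4 ≈ 42.250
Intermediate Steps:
Z = -6 (Z = 3*(-2) = -6)
r = ¼ (r = 1/(-5*(-2) - 6) = 1/(10 - 6) = 1/4 = ¼ ≈ 0.25000)
D(I, d) = -13/4 (D(I, d) = -3 - 1*¼ = -3 - ¼ = -13/4)
D(4, 0)*(-4 - 9) = -13*(-4 - 9)/4 = -13/4*(-13) = 169/4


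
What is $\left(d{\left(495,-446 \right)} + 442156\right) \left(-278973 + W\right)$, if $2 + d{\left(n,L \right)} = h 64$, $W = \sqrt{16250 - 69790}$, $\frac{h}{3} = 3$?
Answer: $-123509716290 + 885460 i \sqrt{13385} \approx -1.2351 \cdot 10^{11} + 1.0244 \cdot 10^{8} i$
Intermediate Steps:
$h = 9$ ($h = 3 \cdot 3 = 9$)
$W = 2 i \sqrt{13385}$ ($W = \sqrt{-53540} = 2 i \sqrt{13385} \approx 231.39 i$)
$d{\left(n,L \right)} = 574$ ($d{\left(n,L \right)} = -2 + 9 \cdot 64 = -2 + 576 = 574$)
$\left(d{\left(495,-446 \right)} + 442156\right) \left(-278973 + W\right) = \left(574 + 442156\right) \left(-278973 + 2 i \sqrt{13385}\right) = 442730 \left(-278973 + 2 i \sqrt{13385}\right) = -123509716290 + 885460 i \sqrt{13385}$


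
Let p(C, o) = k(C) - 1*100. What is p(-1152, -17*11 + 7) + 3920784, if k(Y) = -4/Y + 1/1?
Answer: 1129157281/288 ≈ 3.9207e+6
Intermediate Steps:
k(Y) = 1 - 4/Y (k(Y) = -4/Y + 1*1 = -4/Y + 1 = 1 - 4/Y)
p(C, o) = -100 + (-4 + C)/C (p(C, o) = (-4 + C)/C - 1*100 = (-4 + C)/C - 100 = -100 + (-4 + C)/C)
p(-1152, -17*11 + 7) + 3920784 = (-99 - 4/(-1152)) + 3920784 = (-99 - 4*(-1/1152)) + 3920784 = (-99 + 1/288) + 3920784 = -28511/288 + 3920784 = 1129157281/288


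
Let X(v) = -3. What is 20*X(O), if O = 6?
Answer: -60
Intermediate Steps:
20*X(O) = 20*(-3) = -60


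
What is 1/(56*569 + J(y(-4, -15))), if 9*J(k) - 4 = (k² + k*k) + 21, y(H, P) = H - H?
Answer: 9/286801 ≈ 3.1381e-5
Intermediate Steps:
y(H, P) = 0
J(k) = 25/9 + 2*k²/9 (J(k) = 4/9 + ((k² + k*k) + 21)/9 = 4/9 + ((k² + k²) + 21)/9 = 4/9 + (2*k² + 21)/9 = 4/9 + (21 + 2*k²)/9 = 4/9 + (7/3 + 2*k²/9) = 25/9 + 2*k²/9)
1/(56*569 + J(y(-4, -15))) = 1/(56*569 + (25/9 + (2/9)*0²)) = 1/(31864 + (25/9 + (2/9)*0)) = 1/(31864 + (25/9 + 0)) = 1/(31864 + 25/9) = 1/(286801/9) = 9/286801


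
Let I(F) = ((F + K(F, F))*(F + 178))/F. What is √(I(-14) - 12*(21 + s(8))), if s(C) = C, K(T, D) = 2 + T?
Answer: 4*I*√133/7 ≈ 6.59*I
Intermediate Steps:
I(F) = (2 + 2*F)*(178 + F)/F (I(F) = ((F + (2 + F))*(F + 178))/F = ((2 + 2*F)*(178 + F))/F = (2 + 2*F)*(178 + F)/F)
√(I(-14) - 12*(21 + s(8))) = √((358 + 2*(-14) + 356/(-14)) - 12*(21 + 8)) = √((358 - 28 + 356*(-1/14)) - 12*29) = √((358 - 28 - 178/7) - 348) = √(2132/7 - 348) = √(-304/7) = 4*I*√133/7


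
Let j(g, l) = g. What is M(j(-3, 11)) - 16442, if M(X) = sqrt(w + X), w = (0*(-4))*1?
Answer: -16442 + I*sqrt(3) ≈ -16442.0 + 1.732*I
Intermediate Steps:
w = 0 (w = 0*1 = 0)
M(X) = sqrt(X) (M(X) = sqrt(0 + X) = sqrt(X))
M(j(-3, 11)) - 16442 = sqrt(-3) - 16442 = I*sqrt(3) - 16442 = -16442 + I*sqrt(3)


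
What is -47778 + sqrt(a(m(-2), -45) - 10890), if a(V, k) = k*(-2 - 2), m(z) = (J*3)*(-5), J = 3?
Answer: -47778 + 3*I*sqrt(1190) ≈ -47778.0 + 103.49*I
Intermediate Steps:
m(z) = -45 (m(z) = (3*3)*(-5) = 9*(-5) = -45)
a(V, k) = -4*k (a(V, k) = k*(-4) = -4*k)
-47778 + sqrt(a(m(-2), -45) - 10890) = -47778 + sqrt(-4*(-45) - 10890) = -47778 + sqrt(180 - 10890) = -47778 + sqrt(-10710) = -47778 + 3*I*sqrt(1190)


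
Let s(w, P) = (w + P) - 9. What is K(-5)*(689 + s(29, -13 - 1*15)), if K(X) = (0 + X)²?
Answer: 17025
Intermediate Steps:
K(X) = X²
s(w, P) = -9 + P + w (s(w, P) = (P + w) - 9 = -9 + P + w)
K(-5)*(689 + s(29, -13 - 1*15)) = (-5)²*(689 + (-9 + (-13 - 1*15) + 29)) = 25*(689 + (-9 + (-13 - 15) + 29)) = 25*(689 + (-9 - 28 + 29)) = 25*(689 - 8) = 25*681 = 17025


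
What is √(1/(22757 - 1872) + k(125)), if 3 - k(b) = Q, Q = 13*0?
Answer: 8*√20446415/20885 ≈ 1.7321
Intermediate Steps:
Q = 0
k(b) = 3 (k(b) = 3 - 1*0 = 3 + 0 = 3)
√(1/(22757 - 1872) + k(125)) = √(1/(22757 - 1872) + 3) = √(1/20885 + 3) = √(62656/20885) = 8*√20446415/20885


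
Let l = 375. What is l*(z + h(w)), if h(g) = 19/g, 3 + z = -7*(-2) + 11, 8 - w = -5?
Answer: 114375/13 ≈ 8798.1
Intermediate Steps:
w = 13 (w = 8 - 1*(-5) = 8 + 5 = 13)
z = 22 (z = -3 + (-7*(-2) + 11) = -3 + (14 + 11) = -3 + 25 = 22)
l*(z + h(w)) = 375*(22 + 19/13) = 375*(305/13) = 114375/13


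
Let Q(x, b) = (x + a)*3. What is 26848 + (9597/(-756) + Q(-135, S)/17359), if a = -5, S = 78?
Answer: 16770011369/624924 ≈ 26835.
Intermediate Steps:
Q(x, b) = -15 + 3*x (Q(x, b) = (x - 5)*3 = (-5 + x)*3 = -15 + 3*x)
26848 + (9597/(-756) + Q(-135, S)/17359) = 26848 + (9597/(-756) + (-15 + 3*(-135))/17359) = 26848 + (9597*(-1/756) + (-15 - 405)*(1/17359)) = 26848 + (-457/36 - 420*1/17359) = 26848 + (-457/36 - 420/17359) = 26848 - 7948183/624924 = 16770011369/624924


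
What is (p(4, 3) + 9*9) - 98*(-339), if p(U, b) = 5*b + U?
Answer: 33322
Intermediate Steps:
p(U, b) = U + 5*b
(p(4, 3) + 9*9) - 98*(-339) = ((4 + 5*3) + 9*9) - 98*(-339) = ((4 + 15) + 81) + 33222 = (19 + 81) + 33222 = 100 + 33222 = 33322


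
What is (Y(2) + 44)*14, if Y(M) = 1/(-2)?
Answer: 609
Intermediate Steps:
Y(M) = -½
(Y(2) + 44)*14 = (-½ + 44)*14 = (87/2)*14 = 609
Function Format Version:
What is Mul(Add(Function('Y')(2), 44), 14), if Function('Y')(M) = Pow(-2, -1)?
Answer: 609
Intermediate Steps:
Function('Y')(M) = Rational(-1, 2)
Mul(Add(Function('Y')(2), 44), 14) = Mul(Add(Rational(-1, 2), 44), 14) = Mul(Rational(87, 2), 14) = 609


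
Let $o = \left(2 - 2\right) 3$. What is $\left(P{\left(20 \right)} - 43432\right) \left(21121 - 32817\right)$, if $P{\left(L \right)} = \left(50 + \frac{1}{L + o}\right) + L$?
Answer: $\frac{2535806836}{5} \approx 5.0716 \cdot 10^{8}$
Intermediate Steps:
$o = 0$ ($o = 0 \cdot 3 = 0$)
$P{\left(L \right)} = 50 + L + \frac{1}{L}$ ($P{\left(L \right)} = \left(50 + \frac{1}{L + 0}\right) + L = \left(50 + \frac{1}{L}\right) + L = 50 + L + \frac{1}{L}$)
$\left(P{\left(20 \right)} - 43432\right) \left(21121 - 32817\right) = \left(\left(50 + 20 + \frac{1}{20}\right) - 43432\right) \left(21121 - 32817\right) = \left(\left(50 + 20 + \frac{1}{20}\right) - 43432\right) \left(-11696\right) = \left(\frac{1401}{20} - 43432\right) \left(-11696\right) = \left(- \frac{867239}{20}\right) \left(-11696\right) = \frac{2535806836}{5}$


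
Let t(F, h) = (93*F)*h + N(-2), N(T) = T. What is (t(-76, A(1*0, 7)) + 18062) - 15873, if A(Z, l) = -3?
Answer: 23391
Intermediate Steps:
t(F, h) = -2 + 93*F*h (t(F, h) = (93*F)*h - 2 = 93*F*h - 2 = -2 + 93*F*h)
(t(-76, A(1*0, 7)) + 18062) - 15873 = ((-2 + 93*(-76)*(-3)) + 18062) - 15873 = ((-2 + 21204) + 18062) - 15873 = (21202 + 18062) - 15873 = 39264 - 15873 = 23391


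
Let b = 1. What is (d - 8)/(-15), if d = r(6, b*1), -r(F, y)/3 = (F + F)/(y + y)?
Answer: 26/15 ≈ 1.7333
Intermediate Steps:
r(F, y) = -3*F/y (r(F, y) = -3*(F + F)/(y + y) = -3*2*F/(2*y) = -3*2*F*1/(2*y) = -3*F/y)
d = -18 (d = -3*6/1*1 = -3*6/1 = -3*6*1 = -18)
(d - 8)/(-15) = (-18 - 8)/(-15) = -26*(-1/15) = 26/15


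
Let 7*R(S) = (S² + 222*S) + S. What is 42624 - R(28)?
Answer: 41620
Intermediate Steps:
R(S) = S²/7 + 223*S/7 (R(S) = ((S² + 222*S) + S)/7 = (S² + 223*S)/7 = S²/7 + 223*S/7)
42624 - R(28) = 42624 - 28*(223 + 28)/7 = 42624 - 28*251/7 = 42624 - 1*1004 = 42624 - 1004 = 41620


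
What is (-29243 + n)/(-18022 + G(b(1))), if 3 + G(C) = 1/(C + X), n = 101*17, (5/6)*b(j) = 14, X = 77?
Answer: 6454847/4226860 ≈ 1.5271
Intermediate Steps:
b(j) = 84/5 (b(j) = (6/5)*14 = 84/5)
n = 1717
G(C) = -3 + 1/(77 + C) (G(C) = -3 + 1/(C + 77) = -3 + 1/(77 + C))
(-29243 + n)/(-18022 + G(b(1))) = (-29243 + 1717)/(-18022 + (-230 - 3*84/5)/(77 + 84/5)) = -27526/(-18022 + (-230 - 252/5)/(469/5)) = -27526/(-18022 + (5/469)*(-1402/5)) = -27526/(-18022 - 1402/469) = -27526/(-8453720/469) = -27526*(-469/8453720) = 6454847/4226860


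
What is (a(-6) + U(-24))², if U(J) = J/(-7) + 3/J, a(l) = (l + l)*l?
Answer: 17783089/3136 ≈ 5670.6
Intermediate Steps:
a(l) = 2*l² (a(l) = (2*l)*l = 2*l²)
U(J) = 3/J - J/7 (U(J) = J*(-⅐) + 3/J = -J/7 + 3/J = 3/J - J/7)
(a(-6) + U(-24))² = (2*(-6)² + (3/(-24) - ⅐*(-24)))² = (2*36 + (3*(-1/24) + 24/7))² = (72 + (-⅛ + 24/7))² = (72 + 185/56)² = (4217/56)² = 17783089/3136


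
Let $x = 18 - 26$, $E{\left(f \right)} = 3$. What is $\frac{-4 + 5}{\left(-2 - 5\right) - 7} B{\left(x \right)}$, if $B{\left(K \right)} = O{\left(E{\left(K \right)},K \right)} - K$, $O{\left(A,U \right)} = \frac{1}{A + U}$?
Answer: $- \frac{39}{70} \approx -0.55714$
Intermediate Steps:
$x = -8$ ($x = 18 - 26 = -8$)
$B{\left(K \right)} = \frac{1}{3 + K} - K$
$\frac{-4 + 5}{\left(-2 - 5\right) - 7} B{\left(x \right)} = \frac{-4 + 5}{\left(-2 - 5\right) - 7} \frac{1 - - 8 \left(3 - 8\right)}{3 - 8} = 1 \frac{1}{-7 - 7} \frac{1 - \left(-8\right) \left(-5\right)}{-5} = 1 \frac{1}{-14} \left(- \frac{1 - 40}{5}\right) = 1 \left(- \frac{1}{14}\right) \left(\left(- \frac{1}{5}\right) \left(-39\right)\right) = \left(- \frac{1}{14}\right) \frac{39}{5} = - \frac{39}{70}$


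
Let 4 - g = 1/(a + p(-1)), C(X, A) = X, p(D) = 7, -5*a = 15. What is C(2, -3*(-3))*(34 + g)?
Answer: 151/2 ≈ 75.500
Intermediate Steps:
a = -3 (a = -1/5*15 = -3)
g = 15/4 (g = 4 - 1/(-3 + 7) = 4 - 1/4 = 15/4 ≈ 3.7500)
C(2, -3*(-3))*(34 + g) = 2*(34 + 15/4) = 2*(151/4) = 151/2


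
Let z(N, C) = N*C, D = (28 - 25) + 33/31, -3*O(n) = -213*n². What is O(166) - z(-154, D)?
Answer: 60670160/31 ≈ 1.9571e+6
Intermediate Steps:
O(n) = 71*n² (O(n) = -(-71)*n² = 71*n²)
D = 126/31 (D = 3 + 33*(1/31) = 3 + 33/31 = 126/31 ≈ 4.0645)
z(N, C) = C*N
O(166) - z(-154, D) = 71*166² - 126*(-154)/31 = 71*27556 - 1*(-19404/31) = 1956476 + 19404/31 = 60670160/31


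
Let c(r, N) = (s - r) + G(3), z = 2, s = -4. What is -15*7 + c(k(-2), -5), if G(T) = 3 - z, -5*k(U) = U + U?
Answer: -544/5 ≈ -108.80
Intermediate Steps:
k(U) = -2*U/5 (k(U) = -(U + U)/5 = -2*U/5)
G(T) = 1 (G(T) = 3 - 1*2 = 3 - 2 = 1)
c(r, N) = -3 - r (c(r, N) = (-4 - r) + 1 = -3 - r)
-15*7 + c(k(-2), -5) = -15*7 + (-3 - (-2)*(-2)/5) = -105 + (-3 - 1*4/5) = -105 + (-3 - 4/5) = -105 - 19/5 = -544/5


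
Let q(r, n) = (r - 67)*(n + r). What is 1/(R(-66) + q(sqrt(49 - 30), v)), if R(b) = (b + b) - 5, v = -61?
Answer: 3969/15441665 + 128*sqrt(19)/15441665 ≈ 0.00029316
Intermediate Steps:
R(b) = -5 + 2*b (R(b) = 2*b - 5 = -5 + 2*b)
q(r, n) = (-67 + r)*(n + r)
1/(R(-66) + q(sqrt(49 - 30), v)) = 1/((-5 + 2*(-66)) + ((sqrt(49 - 30))**2 - 67*(-61) - 67*sqrt(49 - 30) - 61*sqrt(49 - 30))) = 1/((-5 - 132) + ((sqrt(19))**2 + 4087 - 67*sqrt(19) - 61*sqrt(19))) = 1/(-137 + (19 + 4087 - 67*sqrt(19) - 61*sqrt(19))) = 1/(-137 + (4106 - 128*sqrt(19))) = 1/(3969 - 128*sqrt(19))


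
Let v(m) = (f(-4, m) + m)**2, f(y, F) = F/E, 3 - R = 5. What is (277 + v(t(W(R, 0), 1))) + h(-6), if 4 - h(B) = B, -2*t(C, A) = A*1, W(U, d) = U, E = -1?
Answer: 287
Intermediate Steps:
R = -2 (R = 3 - 1*5 = 3 - 5 = -2)
f(y, F) = -F (f(y, F) = F/(-1) = F*(-1) = -F)
t(C, A) = -A/2
v(m) = 0 (v(m) = (-m + m)**2 = 0**2 = 0)
h(B) = 4 - B
(277 + v(t(W(R, 0), 1))) + h(-6) = (277 + 0) + (4 - 1*(-6)) = 277 + (4 + 6) = 277 + 10 = 287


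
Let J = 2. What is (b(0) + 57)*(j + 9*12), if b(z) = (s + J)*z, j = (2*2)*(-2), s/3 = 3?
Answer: 5700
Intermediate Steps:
s = 9 (s = 3*3 = 9)
j = -8 (j = 4*(-2) = -8)
b(z) = 11*z (b(z) = (9 + 2)*z = 11*z)
(b(0) + 57)*(j + 9*12) = (11*0 + 57)*(-8 + 9*12) = (0 + 57)*(-8 + 108) = 57*100 = 5700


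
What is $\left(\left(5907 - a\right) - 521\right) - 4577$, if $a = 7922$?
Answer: $-7113$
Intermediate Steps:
$\left(\left(5907 - a\right) - 521\right) - 4577 = \left(\left(5907 - 7922\right) - 521\right) - 4577 = \left(-2015 - 521\right) - 4577 = -2536 - 4577 = -7113$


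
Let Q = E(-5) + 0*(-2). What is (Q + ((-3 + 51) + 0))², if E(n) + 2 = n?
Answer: 1681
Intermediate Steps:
E(n) = -2 + n
Q = -7 (Q = (-2 - 5) + 0*(-2) = -7 + 0 = -7)
(Q + ((-3 + 51) + 0))² = (-7 + ((-3 + 51) + 0))² = (-7 + (48 + 0))² = (-7 + 48)² = 41² = 1681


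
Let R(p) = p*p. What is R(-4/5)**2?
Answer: 256/625 ≈ 0.40960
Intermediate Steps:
R(p) = p**2
R(-4/5)**2 = ((-4/5)**2)**2 = (16/25)**2 = 256/625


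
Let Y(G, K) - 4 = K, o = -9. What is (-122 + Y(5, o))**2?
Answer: 16129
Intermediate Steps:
Y(G, K) = 4 + K
(-122 + Y(5, o))**2 = (-122 + (4 - 9))**2 = (-122 - 5)**2 = (-127)**2 = 16129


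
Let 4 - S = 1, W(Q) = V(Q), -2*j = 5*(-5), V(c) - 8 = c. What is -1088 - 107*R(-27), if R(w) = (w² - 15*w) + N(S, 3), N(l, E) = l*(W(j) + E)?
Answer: -259939/2 ≈ -1.2997e+5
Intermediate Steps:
V(c) = 8 + c
j = 25/2 (j = -5*(-5)/2 = -½*(-25) = 25/2 ≈ 12.500)
W(Q) = 8 + Q
S = 3 (S = 4 - 1*1 = 4 - 1 = 3)
N(l, E) = l*(41/2 + E) (N(l, E) = l*((8 + 25/2) + E) = l*(41/2 + E))
R(w) = 141/2 + w² - 15*w (R(w) = (w² - 15*w) + (½)*3*(41 + 2*3) = (w² - 15*w) + (½)*3*(41 + 6) = (w² - 15*w) + (½)*3*47 = (w² - 15*w) + 141/2 = 141/2 + w² - 15*w)
-1088 - 107*R(-27) = -1088 - 107*(141/2 + (-27)² - 15*(-27)) = -1088 - 107*(141/2 + 729 + 405) = -1088 - 107*2409/2 = -1088 - 257763/2 = -259939/2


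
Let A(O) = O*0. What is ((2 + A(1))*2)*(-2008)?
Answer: -8032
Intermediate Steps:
A(O) = 0
((2 + A(1))*2)*(-2008) = ((2 + 0)*2)*(-2008) = (2*2)*(-2008) = 4*(-2008) = -8032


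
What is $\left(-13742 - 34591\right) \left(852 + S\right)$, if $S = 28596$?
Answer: $-1423310184$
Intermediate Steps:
$\left(-13742 - 34591\right) \left(852 + S\right) = \left(-13742 - 34591\right) \left(852 + 28596\right) = \left(-48333\right) 29448 = -1423310184$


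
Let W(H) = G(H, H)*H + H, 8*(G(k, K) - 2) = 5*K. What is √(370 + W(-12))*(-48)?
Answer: -96*√106 ≈ -988.38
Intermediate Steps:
G(k, K) = 2 + 5*K/8 (G(k, K) = 2 + (5*K)/8 = 2 + 5*K/8)
W(H) = H + H*(2 + 5*H/8) (W(H) = (2 + 5*H/8)*H + H = H*(2 + 5*H/8) + H = H + H*(2 + 5*H/8))
√(370 + W(-12))*(-48) = √(370 + (⅛)*(-12)*(24 + 5*(-12)))*(-48) = √(370 + (⅛)*(-12)*(24 - 60))*(-48) = √(370 + (⅛)*(-12)*(-36))*(-48) = √(370 + 54)*(-48) = √424*(-48) = (2*√106)*(-48) = -96*√106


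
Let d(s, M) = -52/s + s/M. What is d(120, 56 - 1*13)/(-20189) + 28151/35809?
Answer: 733050400141/932602792290 ≈ 0.78603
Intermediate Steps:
d(120, 56 - 1*13)/(-20189) + 28151/35809 = (-52/120 + 120/(56 - 1*13))/(-20189) + 28151/35809 = (-52*1/120 + 120/(56 - 13))*(-1/20189) + 28151*(1/35809) = (-13/30 + 120/43)*(-1/20189) + 28151/35809 = (3041/1290)*(-1/20189) + 28151/35809 = -3041/26043810 + 28151/35809 = 733050400141/932602792290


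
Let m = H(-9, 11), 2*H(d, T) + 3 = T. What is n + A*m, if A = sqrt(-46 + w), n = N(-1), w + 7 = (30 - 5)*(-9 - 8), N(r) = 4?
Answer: 4 + 4*I*sqrt(478) ≈ 4.0 + 87.453*I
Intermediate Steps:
w = -432 (w = -7 + (30 - 5)*(-9 - 8) = -7 + 25*(-17) = -7 - 425 = -432)
H(d, T) = -3/2 + T/2
m = 4 (m = -3/2 + (1/2)*11 = -3/2 + 11/2 = 4)
n = 4
A = I*sqrt(478) (A = sqrt(-46 - 432) = sqrt(-478) = I*sqrt(478) ≈ 21.863*I)
n + A*m = 4 + (I*sqrt(478))*4 = 4 + 4*I*sqrt(478)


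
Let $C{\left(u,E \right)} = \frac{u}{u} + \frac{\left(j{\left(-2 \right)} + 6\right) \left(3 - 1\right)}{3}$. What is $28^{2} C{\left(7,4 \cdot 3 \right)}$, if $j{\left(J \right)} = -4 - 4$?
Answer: $- \frac{784}{3} \approx -261.33$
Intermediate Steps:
$j{\left(J \right)} = -8$ ($j{\left(J \right)} = -4 - 4 = -8$)
$C{\left(u,E \right)} = - \frac{1}{3}$ ($C{\left(u,E \right)} = \frac{u}{u} + \frac{\left(-8 + 6\right) \left(3 - 1\right)}{3} = 1 + \left(-2\right) 2 \cdot \frac{1}{3} = 1 - \frac{4}{3} = - \frac{1}{3}$)
$28^{2} C{\left(7,4 \cdot 3 \right)} = 28^{2} \left(- \frac{1}{3}\right) = 784 \left(- \frac{1}{3}\right) = - \frac{784}{3}$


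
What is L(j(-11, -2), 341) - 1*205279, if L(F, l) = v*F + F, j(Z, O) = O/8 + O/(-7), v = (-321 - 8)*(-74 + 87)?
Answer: -1438022/7 ≈ -2.0543e+5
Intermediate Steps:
v = -4277 (v = -329*13 = -4277)
j(Z, O) = -O/56 (j(Z, O) = O*(1/8) + O*(-1/7) = O/8 - O/7 = -O/56)
L(F, l) = -4276*F (L(F, l) = -4277*F + F = -4276*F)
L(j(-11, -2), 341) - 1*205279 = -(-1069)*(-2)/14 - 1*205279 = -4276*1/28 - 205279 = -1069/7 - 205279 = -1438022/7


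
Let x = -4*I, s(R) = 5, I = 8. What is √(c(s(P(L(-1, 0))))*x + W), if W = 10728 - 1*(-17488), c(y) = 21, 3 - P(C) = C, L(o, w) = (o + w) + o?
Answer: 2*√6886 ≈ 165.96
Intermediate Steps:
L(o, w) = w + 2*o
P(C) = 3 - C
x = -32 (x = -4*8 = -32)
W = 28216 (W = 10728 + 17488 = 28216)
√(c(s(P(L(-1, 0))))*x + W) = √(21*(-32) + 28216) = √(-672 + 28216) = √27544 = 2*√6886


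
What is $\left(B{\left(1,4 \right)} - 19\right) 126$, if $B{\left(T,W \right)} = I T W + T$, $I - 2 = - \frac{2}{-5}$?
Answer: $- \frac{5292}{5} \approx -1058.4$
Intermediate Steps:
$I = \frac{12}{5}$ ($I = 2 - \frac{2}{-5} = 2 - - \frac{2}{5} = 2 + \frac{2}{5} = \frac{12}{5} \approx 2.4$)
$B{\left(T,W \right)} = T + \frac{12 T W}{5}$ ($B{\left(T,W \right)} = \frac{12 T}{5} W + T = \frac{12 T W}{5} + T = T + \frac{12 T W}{5}$)
$\left(B{\left(1,4 \right)} - 19\right) 126 = \left(\frac{1}{5} \cdot 1 \left(5 + 12 \cdot 4\right) - 19\right) 126 = \left(\frac{1}{5} \cdot 1 \left(5 + 48\right) - 19\right) 126 = \left(\frac{1}{5} \cdot 1 \cdot 53 - 19\right) 126 = \left(\frac{53}{5} - 19\right) 126 = \left(- \frac{42}{5}\right) 126 = - \frac{5292}{5}$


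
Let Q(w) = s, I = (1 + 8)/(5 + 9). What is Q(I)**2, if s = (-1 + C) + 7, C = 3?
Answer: 81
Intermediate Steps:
s = 9 (s = (-1 + 3) + 7 = 2 + 7 = 9)
I = 9/14 ≈ 0.64286
Q(w) = 9
Q(I)**2 = 9**2 = 81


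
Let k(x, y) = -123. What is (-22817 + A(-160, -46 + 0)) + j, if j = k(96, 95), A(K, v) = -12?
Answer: -22952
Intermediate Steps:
j = -123
(-22817 + A(-160, -46 + 0)) + j = (-22817 - 12) - 123 = -22829 - 123 = -22952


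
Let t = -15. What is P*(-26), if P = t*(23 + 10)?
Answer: 12870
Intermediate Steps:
P = -495 (P = -15*(23 + 10) = -15*33 = -495)
P*(-26) = -495*(-26) = 12870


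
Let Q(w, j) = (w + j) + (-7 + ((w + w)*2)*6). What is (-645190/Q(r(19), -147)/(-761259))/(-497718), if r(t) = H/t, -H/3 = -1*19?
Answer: 35/1623765447 ≈ 2.1555e-8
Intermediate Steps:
H = 57 (H = -(-3)*19 = -3*(-19) = 57)
r(t) = 57/t
Q(w, j) = -7 + j + 25*w (Q(w, j) = (j + w) + (-7 + ((2*w)*2)*6) = (j + w) + (-7 + (4*w)*6) = (j + w) + (-7 + 24*w) = -7 + j + 25*w)
(-645190/Q(r(19), -147)/(-761259))/(-497718) = (-645190/(-7 - 147 + 25*(57/19))/(-761259))/(-497718) = (-645190/(-7 - 147 + 25*(57*(1/19)))*(-1/761259))*(-1/497718) = (-645190/(-7 - 147 + 25*3)*(-1/761259))*(-1/497718) = (-645190/(-7 - 147 + 75)*(-1/761259))*(-1/497718) = (-645190/(-79)*(-1/761259))*(-1/497718) = (-645190*(-1/79)*(-1/761259))*(-1/497718) = ((645190/79)*(-1/761259))*(-1/497718) = -645190/60139461*(-1/497718) = 35/1623765447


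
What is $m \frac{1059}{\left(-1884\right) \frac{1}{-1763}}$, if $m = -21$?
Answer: $- \frac{13069119}{628} \approx -20811.0$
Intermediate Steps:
$m \frac{1059}{\left(-1884\right) \frac{1}{-1763}} = - 21 \frac{1059}{\left(-1884\right) \frac{1}{-1763}} = - 21 \frac{1059}{\left(-1884\right) \left(- \frac{1}{1763}\right)} = - 21 \frac{1059}{\frac{1884}{1763}} = - 21 \cdot 1059 \cdot \frac{1763}{1884} = \left(-21\right) \frac{622339}{628} = - \frac{13069119}{628}$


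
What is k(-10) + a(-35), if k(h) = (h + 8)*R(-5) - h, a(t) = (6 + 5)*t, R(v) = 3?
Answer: -381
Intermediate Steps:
a(t) = 11*t
k(h) = 24 + 2*h (k(h) = (h + 8)*3 - h = (8 + h)*3 - h = (24 + 3*h) - h = 24 + 2*h)
k(-10) + a(-35) = (24 + 2*(-10)) + 11*(-35) = (24 - 20) - 385 = 4 - 385 = -381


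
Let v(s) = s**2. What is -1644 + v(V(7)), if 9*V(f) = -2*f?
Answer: -132968/81 ≈ -1641.6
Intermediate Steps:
V(f) = -2*f/9 (V(f) = (-2*f)/9 = -2*f/9)
-1644 + v(V(7)) = -1644 + (-2/9*7)**2 = -1644 + (-14/9)**2 = -1644 + 196/81 = -132968/81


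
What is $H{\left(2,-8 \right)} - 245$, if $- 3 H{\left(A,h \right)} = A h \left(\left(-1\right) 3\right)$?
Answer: $-261$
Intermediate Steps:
$H{\left(A,h \right)} = A h$ ($H{\left(A,h \right)} = - \frac{A h \left(\left(-1\right) 3\right)}{3} = - \frac{A h \left(-3\right)}{3} = - \frac{\left(-3\right) A h}{3} = A h$)
$H{\left(2,-8 \right)} - 245 = 2 \left(-8\right) - 245 = -16 - 245 = -261$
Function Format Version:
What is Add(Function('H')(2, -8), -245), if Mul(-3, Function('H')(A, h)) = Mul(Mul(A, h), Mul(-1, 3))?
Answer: -261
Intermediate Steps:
Function('H')(A, h) = Mul(A, h) (Function('H')(A, h) = Mul(Rational(-1, 3), Mul(Mul(A, h), Mul(-1, 3))) = Mul(Rational(-1, 3), Mul(Mul(A, h), -3)) = Mul(Rational(-1, 3), Mul(-3, A, h)) = Mul(A, h))
Add(Function('H')(2, -8), -245) = Add(Mul(2, -8), -245) = Add(-16, -245) = -261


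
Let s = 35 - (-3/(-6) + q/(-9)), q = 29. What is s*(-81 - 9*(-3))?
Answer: -2037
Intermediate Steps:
s = 679/18 (s = 35 - (-3/(-6) + 29/(-9)) = 35 - (-3*(-⅙) + 29*(-⅑)) = 35 - (½ - 29/9) = 35 - 1*(-49/18) = 35 + 49/18 = 679/18 ≈ 37.722)
s*(-81 - 9*(-3)) = 679*(-81 - 9*(-3))/18 = 679*(-81 + 27)/18 = (679/18)*(-54) = -2037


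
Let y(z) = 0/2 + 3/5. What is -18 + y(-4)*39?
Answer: 27/5 ≈ 5.4000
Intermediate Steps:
y(z) = ⅗ (y(z) = 0*(½) + 3*(⅕) = 0 + ⅗ = ⅗)
-18 + y(-4)*39 = -18 + (⅗)*39 = -18 + 117/5 = 27/5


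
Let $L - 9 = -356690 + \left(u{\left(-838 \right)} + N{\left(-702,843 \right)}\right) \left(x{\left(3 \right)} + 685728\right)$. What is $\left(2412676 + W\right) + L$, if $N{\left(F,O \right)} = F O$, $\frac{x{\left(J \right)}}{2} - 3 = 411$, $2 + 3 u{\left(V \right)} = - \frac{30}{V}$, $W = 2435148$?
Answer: $- \frac{170235588513983}{419} \approx -4.0629 \cdot 10^{11}$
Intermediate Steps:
$u{\left(V \right)} = - \frac{2}{3} - \frac{10}{V}$ ($u{\left(V \right)} = - \frac{2}{3} + \frac{\left(-30\right) \frac{1}{V}}{3} = - \frac{2}{3} - \frac{10}{V}$)
$x{\left(J \right)} = 828$ ($x{\left(J \right)} = 6 + 2 \cdot 411 = 6 + 822 = 828$)
$L = - \frac{170237619752239}{419}$ ($L = 9 + \left(-356690 + \left(\left(- \frac{2}{3} - \frac{10}{-838}\right) - 591786\right) \left(828 + 685728\right)\right) = 9 + \left(-356690 + \left(\left(- \frac{2}{3} - - \frac{5}{419}\right) - 591786\right) 686556\right) = 9 + \left(-356690 + \left(\left(- \frac{2}{3} + \frac{5}{419}\right) - 591786\right) 686556\right) = 9 + \left(-356690 + \left(- \frac{823}{1257} - 591786\right) 686556\right) = 9 - \frac{170237619756010}{419} = - \frac{170237619752239}{419} \approx -4.0629 \cdot 10^{11}$)
$\left(2412676 + W\right) + L = \left(2412676 + 2435148\right) - \frac{170237619752239}{419} = 4847824 - \frac{170237619752239}{419} = - \frac{170235588513983}{419}$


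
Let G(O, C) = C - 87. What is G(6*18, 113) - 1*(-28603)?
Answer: 28629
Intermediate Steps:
G(O, C) = -87 + C
G(6*18, 113) - 1*(-28603) = (-87 + 113) - 1*(-28603) = 26 + 28603 = 28629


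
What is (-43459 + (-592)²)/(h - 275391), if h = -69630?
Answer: -102335/115007 ≈ -0.88982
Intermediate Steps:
(-43459 + (-592)²)/(h - 275391) = (-43459 + (-592)²)/(-69630 - 275391) = (-43459 + 350464)/(-345021) = 307005*(-1/345021) = -102335/115007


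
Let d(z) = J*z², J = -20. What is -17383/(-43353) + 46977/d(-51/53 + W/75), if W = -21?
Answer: -714910642306013/469827906192 ≈ -1521.6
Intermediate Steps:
d(z) = -20*z²
-17383/(-43353) + 46977/d(-51/53 + W/75) = -17383/(-43353) + 46977/((-20*(-51/53 - 21/75)²)) = -17383*(-1/43353) + 46977/((-20*(-51*1/53 - 21*1/75)²)) = 17383/43353 + 46977/((-20*(-51/53 - 7/25)²)) = 17383/43353 + 46977/((-20*(-1646/1325)²)) = 17383/43353 + 46977/((-20*2709316/1755625)) = 17383/43353 + 46977/(-10837264/351125) = 17383/43353 + 46977*(-351125/10837264) = 17383/43353 - 16494799125/10837264 = -714910642306013/469827906192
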